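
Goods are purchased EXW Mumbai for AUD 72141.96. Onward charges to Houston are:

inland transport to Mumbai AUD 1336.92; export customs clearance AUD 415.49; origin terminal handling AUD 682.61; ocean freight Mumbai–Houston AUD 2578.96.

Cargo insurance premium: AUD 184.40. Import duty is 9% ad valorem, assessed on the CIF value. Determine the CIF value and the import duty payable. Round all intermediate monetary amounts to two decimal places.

CIF = EXW price + pre-shipment costs + freight + insurance
CIF = 72141.96 + 1336.92 + 415.49 + 682.61 + 2578.96 + 184.40 = 77340.34
Import duty = 77340.34 × 9% = 6960.63

CIF value: AUD 77340.34; import duty: AUD 6960.63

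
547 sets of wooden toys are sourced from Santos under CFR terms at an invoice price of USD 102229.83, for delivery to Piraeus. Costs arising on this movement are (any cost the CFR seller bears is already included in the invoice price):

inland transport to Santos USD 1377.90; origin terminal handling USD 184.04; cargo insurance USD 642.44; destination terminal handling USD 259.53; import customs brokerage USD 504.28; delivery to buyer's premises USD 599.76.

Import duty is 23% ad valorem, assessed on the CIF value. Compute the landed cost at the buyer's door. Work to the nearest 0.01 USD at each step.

CFR: the seller pays costs through ocean freight to the destination port, but not insurance.
Already in the invoice (seller's account under CFR): inland to port, origin terminal — exclude.
CIF value = CFR price + insurance = 102229.83 + 642.44 = 102872.27
Import duty = 102872.27 × 23% = 23660.62
Buyer bears: insurance 642.44 + destination terminal 259.53 + brokerage 504.28 + delivery 599.76 + duty 23660.62 = 25666.63
Landed cost = invoice 102229.83 + 25666.63 = 127896.46

Total landed cost: USD 127896.46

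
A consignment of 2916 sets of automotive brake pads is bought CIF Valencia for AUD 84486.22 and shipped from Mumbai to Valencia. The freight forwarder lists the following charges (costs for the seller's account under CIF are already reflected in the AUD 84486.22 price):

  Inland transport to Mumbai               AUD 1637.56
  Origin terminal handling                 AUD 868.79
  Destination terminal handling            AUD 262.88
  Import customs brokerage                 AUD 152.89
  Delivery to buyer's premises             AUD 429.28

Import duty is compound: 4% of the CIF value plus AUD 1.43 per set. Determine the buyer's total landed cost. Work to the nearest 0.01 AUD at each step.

Total landed cost: AUD 92880.60

CIF: the seller pays costs through ocean freight and marine insurance to the destination port.
Already in the invoice (seller's account under CIF): inland to port, origin terminal — exclude.
The CIF price already equals the CIF value: 84486.22
Ad valorem component: 84486.22 × 4% = 3379.45
Specific component: 2916 × 1.43 = 4169.88
Import duty = 3379.45 + 4169.88 = 7549.33
Buyer bears: destination terminal 262.88 + brokerage 152.89 + delivery 429.28 + duty 7549.33 = 8394.38
Landed cost = invoice 84486.22 + 8394.38 = 92880.60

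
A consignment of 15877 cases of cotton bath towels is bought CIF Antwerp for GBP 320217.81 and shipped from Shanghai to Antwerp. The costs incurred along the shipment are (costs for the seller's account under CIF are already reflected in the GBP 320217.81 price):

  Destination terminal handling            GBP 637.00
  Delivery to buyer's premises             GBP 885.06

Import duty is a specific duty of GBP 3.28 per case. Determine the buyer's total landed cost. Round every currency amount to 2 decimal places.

CIF: the seller pays costs through ocean freight and marine insurance to the destination port.
The CIF price already equals the CIF value: 320217.81
Import duty = 15877 × 3.28 = 52076.56
Buyer bears: destination terminal 637.00 + delivery 885.06 + duty 52076.56 = 53598.62
Landed cost = invoice 320217.81 + 53598.62 = 373816.43

Total landed cost: GBP 373816.43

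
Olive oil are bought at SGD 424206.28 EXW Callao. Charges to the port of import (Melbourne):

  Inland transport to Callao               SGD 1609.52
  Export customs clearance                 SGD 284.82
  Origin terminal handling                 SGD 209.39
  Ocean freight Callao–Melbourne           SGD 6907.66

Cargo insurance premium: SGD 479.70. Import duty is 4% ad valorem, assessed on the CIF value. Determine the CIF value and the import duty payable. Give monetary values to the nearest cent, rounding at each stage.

CIF value: SGD 433697.37; import duty: SGD 17347.89

CIF = EXW price + pre-shipment costs + freight + insurance
CIF = 424206.28 + 1609.52 + 284.82 + 209.39 + 6907.66 + 479.70 = 433697.37
Import duty = 433697.37 × 4% = 17347.89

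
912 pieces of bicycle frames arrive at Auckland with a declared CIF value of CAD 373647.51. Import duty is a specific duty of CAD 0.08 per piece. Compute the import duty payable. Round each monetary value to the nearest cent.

Import duty: CAD 72.96

Import duty = 912 × 0.08 = 72.96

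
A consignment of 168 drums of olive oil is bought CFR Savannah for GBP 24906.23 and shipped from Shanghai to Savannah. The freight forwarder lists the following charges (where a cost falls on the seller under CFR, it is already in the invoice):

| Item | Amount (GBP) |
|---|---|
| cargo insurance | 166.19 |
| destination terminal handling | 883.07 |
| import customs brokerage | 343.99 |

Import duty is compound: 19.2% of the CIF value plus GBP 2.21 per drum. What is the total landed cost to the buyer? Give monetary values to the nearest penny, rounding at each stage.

Total landed cost: GBP 31484.66

CFR: the seller pays costs through ocean freight to the destination port, but not insurance.
CIF value = CFR price + insurance = 24906.23 + 166.19 = 25072.42
Ad valorem component: 25072.42 × 19.2% = 4813.90
Specific component: 168 × 2.21 = 371.28
Import duty = 4813.90 + 371.28 = 5185.18
Buyer bears: insurance 166.19 + destination terminal 883.07 + brokerage 343.99 + duty 5185.18 = 6578.43
Landed cost = invoice 24906.23 + 6578.43 = 31484.66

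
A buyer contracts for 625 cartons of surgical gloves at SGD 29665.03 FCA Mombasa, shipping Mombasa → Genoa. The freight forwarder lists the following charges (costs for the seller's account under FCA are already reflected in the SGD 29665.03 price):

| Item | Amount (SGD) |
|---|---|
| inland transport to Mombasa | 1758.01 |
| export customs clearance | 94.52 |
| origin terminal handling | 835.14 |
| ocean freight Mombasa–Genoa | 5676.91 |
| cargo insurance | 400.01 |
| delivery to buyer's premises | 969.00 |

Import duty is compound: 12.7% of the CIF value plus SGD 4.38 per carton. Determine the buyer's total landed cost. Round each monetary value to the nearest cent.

Total landed cost: SGD 44928.88

FCA: the seller delivers export-cleared goods to the carrier; the buyer bears costs from that point.
Already in the invoice (seller's account under FCA): inland to port, export clearance — exclude.
CIF value = FCA price + origin terminal + freight + insurance = 29665.03 + 835.14 + 5676.91 + 400.01 = 36577.09
Ad valorem component: 36577.09 × 12.7% = 4645.29
Specific component: 625 × 4.38 = 2737.50
Import duty = 4645.29 + 2737.50 = 7382.79
Buyer bears: origin terminal 835.14 + freight 5676.91 + insurance 400.01 + delivery 969.00 + duty 7382.79 = 15263.85
Landed cost = invoice 29665.03 + 15263.85 = 44928.88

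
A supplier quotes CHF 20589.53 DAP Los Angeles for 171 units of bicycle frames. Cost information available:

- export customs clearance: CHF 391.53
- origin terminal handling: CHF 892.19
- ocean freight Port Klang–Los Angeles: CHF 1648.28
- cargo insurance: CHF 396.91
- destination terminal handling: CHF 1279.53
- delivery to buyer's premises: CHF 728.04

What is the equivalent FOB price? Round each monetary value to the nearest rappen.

Not relevant to the conversion: origin terminal, export clearance — on the seller under both DAP and FOB; already in the DAP price and stays in the FOB price.
From DAP to FOB, the seller no longer bears: freight, insurance, destination terminal, delivery.
FOB price = 20589.53 − 1648.28 − 396.91 − 1279.53 − 728.04 = 16536.77

FOB price: CHF 16536.77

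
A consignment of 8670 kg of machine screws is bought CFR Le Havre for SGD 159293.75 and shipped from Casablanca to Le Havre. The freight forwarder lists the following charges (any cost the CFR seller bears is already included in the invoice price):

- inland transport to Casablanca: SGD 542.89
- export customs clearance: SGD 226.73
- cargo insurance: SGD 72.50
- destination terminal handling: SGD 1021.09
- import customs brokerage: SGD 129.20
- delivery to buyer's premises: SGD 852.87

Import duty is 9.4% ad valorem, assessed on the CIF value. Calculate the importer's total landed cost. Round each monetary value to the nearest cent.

CFR: the seller pays costs through ocean freight to the destination port, but not insurance.
Already in the invoice (seller's account under CFR): inland to port, export clearance — exclude.
CIF value = CFR price + insurance = 159293.75 + 72.50 = 159366.25
Import duty = 159366.25 × 9.4% = 14980.43
Buyer bears: insurance 72.50 + destination terminal 1021.09 + brokerage 129.20 + delivery 852.87 + duty 14980.43 = 17056.09
Landed cost = invoice 159293.75 + 17056.09 = 176349.84

Total landed cost: SGD 176349.84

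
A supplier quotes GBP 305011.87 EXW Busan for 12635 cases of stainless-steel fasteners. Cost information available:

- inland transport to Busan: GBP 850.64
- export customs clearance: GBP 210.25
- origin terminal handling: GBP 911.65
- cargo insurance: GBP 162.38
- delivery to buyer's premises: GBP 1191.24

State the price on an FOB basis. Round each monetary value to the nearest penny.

Not relevant to the conversion: delivery, insurance — on the buyer under both terms; not part of either seller's price.
From EXW to FOB, the seller additionally bears: inland to port, export clearance, origin terminal.
FOB price = 305011.87 + 850.64 + 210.25 + 911.65 = 306984.41

FOB price: GBP 306984.41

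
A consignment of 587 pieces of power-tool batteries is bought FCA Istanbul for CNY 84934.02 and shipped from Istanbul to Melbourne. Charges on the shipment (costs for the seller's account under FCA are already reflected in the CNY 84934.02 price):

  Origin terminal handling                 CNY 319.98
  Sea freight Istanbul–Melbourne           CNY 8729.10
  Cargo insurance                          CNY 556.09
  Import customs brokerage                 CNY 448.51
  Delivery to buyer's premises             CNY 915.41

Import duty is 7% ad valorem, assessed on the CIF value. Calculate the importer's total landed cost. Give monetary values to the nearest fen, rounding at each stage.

Total landed cost: CNY 102520.85

FCA: the seller delivers export-cleared goods to the carrier; the buyer bears costs from that point.
CIF value = FCA price + origin terminal + freight + insurance = 84934.02 + 319.98 + 8729.10 + 556.09 = 94539.19
Import duty = 94539.19 × 7% = 6617.74
Buyer bears: origin terminal 319.98 + freight 8729.10 + insurance 556.09 + brokerage 448.51 + delivery 915.41 + duty 6617.74 = 17586.83
Landed cost = invoice 84934.02 + 17586.83 = 102520.85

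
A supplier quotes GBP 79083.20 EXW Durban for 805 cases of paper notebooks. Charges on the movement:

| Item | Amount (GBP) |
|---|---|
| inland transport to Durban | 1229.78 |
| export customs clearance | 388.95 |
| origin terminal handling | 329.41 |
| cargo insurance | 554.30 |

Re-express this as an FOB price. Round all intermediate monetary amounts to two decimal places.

Not relevant to the conversion: insurance — on the buyer under both terms; not part of either seller's price.
From EXW to FOB, the seller additionally bears: inland to port, export clearance, origin terminal.
FOB price = 79083.20 + 1229.78 + 388.95 + 329.41 = 81031.34

FOB price: GBP 81031.34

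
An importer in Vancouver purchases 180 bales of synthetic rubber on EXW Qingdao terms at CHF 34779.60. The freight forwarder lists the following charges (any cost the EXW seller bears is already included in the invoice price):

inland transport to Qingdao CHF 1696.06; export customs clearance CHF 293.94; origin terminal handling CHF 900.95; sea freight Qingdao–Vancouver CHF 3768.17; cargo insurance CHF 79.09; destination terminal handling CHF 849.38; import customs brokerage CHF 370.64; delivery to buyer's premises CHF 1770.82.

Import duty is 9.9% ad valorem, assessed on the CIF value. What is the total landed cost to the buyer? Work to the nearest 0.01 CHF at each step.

EXW: the seller makes goods available at their premises; the buyer bears all onward costs.
CIF value = EXW price + inland to port + export clearance + origin terminal + freight + insurance = 34779.60 + 1696.06 + 293.94 + 900.95 + 3768.17 + 79.09 = 41517.81
Import duty = 41517.81 × 9.9% = 4110.26
Buyer bears: inland to port 1696.06 + export clearance 293.94 + origin terminal 900.95 + freight 3768.17 + insurance 79.09 + destination terminal 849.38 + brokerage 370.64 + delivery 1770.82 + duty 4110.26 = 13839.31
Landed cost = invoice 34779.60 + 13839.31 = 48618.91

Total landed cost: CHF 48618.91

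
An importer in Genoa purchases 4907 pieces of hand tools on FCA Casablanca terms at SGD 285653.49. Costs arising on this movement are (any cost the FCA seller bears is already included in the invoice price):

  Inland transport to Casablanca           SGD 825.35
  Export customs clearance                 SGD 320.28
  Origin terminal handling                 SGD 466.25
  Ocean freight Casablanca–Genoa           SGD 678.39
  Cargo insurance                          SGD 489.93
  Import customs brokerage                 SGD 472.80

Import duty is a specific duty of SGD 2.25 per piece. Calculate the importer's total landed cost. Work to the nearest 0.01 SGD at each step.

Total landed cost: SGD 298801.61

FCA: the seller delivers export-cleared goods to the carrier; the buyer bears costs from that point.
Already in the invoice (seller's account under FCA): inland to port, export clearance — exclude.
CIF value = FCA price + origin terminal + freight + insurance = 285653.49 + 466.25 + 678.39 + 489.93 = 287288.06
Import duty = 4907 × 2.25 = 11040.75
Buyer bears: origin terminal 466.25 + freight 678.39 + insurance 489.93 + brokerage 472.80 + duty 11040.75 = 13148.12
Landed cost = invoice 285653.49 + 13148.12 = 298801.61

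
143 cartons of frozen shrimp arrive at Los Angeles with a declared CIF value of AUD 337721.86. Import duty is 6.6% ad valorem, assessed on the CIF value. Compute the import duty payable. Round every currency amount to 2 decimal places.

Import duty = 337721.86 × 6.6% = 22289.64

Import duty: AUD 22289.64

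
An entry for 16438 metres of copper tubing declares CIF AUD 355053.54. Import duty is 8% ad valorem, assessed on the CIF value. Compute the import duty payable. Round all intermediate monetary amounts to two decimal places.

Import duty: AUD 28404.28

Import duty = 355053.54 × 8% = 28404.28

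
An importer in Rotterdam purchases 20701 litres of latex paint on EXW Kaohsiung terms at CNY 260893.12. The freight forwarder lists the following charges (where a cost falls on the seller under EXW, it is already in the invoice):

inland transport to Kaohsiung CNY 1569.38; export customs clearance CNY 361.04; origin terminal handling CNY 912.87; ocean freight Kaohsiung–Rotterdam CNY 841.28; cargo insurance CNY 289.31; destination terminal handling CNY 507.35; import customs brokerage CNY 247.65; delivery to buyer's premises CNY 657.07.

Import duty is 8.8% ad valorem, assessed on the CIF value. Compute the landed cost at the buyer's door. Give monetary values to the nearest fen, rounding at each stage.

EXW: the seller makes goods available at their premises; the buyer bears all onward costs.
CIF value = EXW price + inland to port + export clearance + origin terminal + freight + insurance = 260893.12 + 1569.38 + 361.04 + 912.87 + 841.28 + 289.31 = 264867.00
Import duty = 264867.00 × 8.8% = 23308.30
Buyer bears: inland to port 1569.38 + export clearance 361.04 + origin terminal 912.87 + freight 841.28 + insurance 289.31 + destination terminal 507.35 + brokerage 247.65 + delivery 657.07 + duty 23308.30 = 28694.25
Landed cost = invoice 260893.12 + 28694.25 = 289587.37

Total landed cost: CNY 289587.37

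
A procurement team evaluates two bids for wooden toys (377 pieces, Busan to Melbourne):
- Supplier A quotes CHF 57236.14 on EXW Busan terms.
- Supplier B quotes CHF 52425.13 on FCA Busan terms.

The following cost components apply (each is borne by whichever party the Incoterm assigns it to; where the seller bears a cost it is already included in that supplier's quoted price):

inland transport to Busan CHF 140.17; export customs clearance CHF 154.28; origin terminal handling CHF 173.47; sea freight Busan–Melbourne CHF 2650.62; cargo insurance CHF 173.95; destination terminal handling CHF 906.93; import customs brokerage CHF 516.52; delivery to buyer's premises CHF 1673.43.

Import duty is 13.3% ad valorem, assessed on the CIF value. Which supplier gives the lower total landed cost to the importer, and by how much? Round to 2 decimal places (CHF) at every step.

Supplier B is cheaper by CHF 5784.49

Supplier A (EXW):
CIF value = EXW price + inland to port + export clearance + origin terminal + freight + insurance = 57236.14 + 140.17 + 154.28 + 173.47 + 2650.62 + 173.95 = 60528.63
Import duty = 60528.63 × 13.3% = 8050.31
Buyer bears (A): 140.17 + 154.28 + 173.47 + 2650.62 + 173.95 + 906.93 + 516.52 + 1673.43 = 6389.37
Landed cost (A) = invoice 57236.14 + 6389.37 + duty 8050.31 = 71675.82
Supplier B (FCA):
CIF value = FCA price + origin terminal + freight + insurance = 52425.13 + 173.47 + 2650.62 + 173.95 = 55423.17
Import duty = 55423.17 × 13.3% = 7371.28
Buyer bears (B): 173.47 + 2650.62 + 173.95 + 906.93 + 516.52 + 1673.43 = 6094.92
Landed cost (B) = invoice 52425.13 + 6094.92 + duty 7371.28 = 65891.33
Difference = |71675.82 − 65891.33| = 5784.49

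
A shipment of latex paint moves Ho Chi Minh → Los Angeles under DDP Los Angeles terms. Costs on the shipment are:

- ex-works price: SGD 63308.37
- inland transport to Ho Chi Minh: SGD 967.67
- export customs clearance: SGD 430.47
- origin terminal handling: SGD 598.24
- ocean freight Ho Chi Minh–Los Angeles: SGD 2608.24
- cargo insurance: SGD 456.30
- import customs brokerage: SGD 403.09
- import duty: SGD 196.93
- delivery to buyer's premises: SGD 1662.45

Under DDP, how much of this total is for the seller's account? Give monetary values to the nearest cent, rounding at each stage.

Seller's account: SGD 70631.76

DDP: the seller bears all costs including import duty.
Seller's account: goods 63308.37 + inland to port 967.67 + export clearance 430.47 + origin terminal 598.24 + freight 2608.24 + insurance 456.30 + brokerage 403.09 + duty 196.93 + delivery 1662.45 = 70631.76
Buyer's account: 0.00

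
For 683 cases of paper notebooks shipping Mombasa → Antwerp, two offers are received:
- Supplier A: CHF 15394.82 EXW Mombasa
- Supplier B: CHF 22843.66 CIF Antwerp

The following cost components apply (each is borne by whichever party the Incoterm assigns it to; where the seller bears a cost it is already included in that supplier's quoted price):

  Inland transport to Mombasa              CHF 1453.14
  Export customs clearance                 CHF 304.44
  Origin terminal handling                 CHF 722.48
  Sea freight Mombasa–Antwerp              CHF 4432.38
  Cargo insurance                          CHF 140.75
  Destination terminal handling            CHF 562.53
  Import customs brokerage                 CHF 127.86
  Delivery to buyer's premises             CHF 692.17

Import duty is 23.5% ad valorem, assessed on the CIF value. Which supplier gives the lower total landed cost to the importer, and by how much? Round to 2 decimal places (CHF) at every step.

Supplier A is cheaper by CHF 488.63

Supplier A (EXW):
CIF value = EXW price + inland to port + export clearance + origin terminal + freight + insurance = 15394.82 + 1453.14 + 304.44 + 722.48 + 4432.38 + 140.75 = 22448.01
Import duty = 22448.01 × 23.5% = 5275.28
Buyer bears (A): 1453.14 + 304.44 + 722.48 + 4432.38 + 140.75 + 562.53 + 127.86 + 692.17 = 8435.75
Landed cost (A) = invoice 15394.82 + 8435.75 + duty 5275.28 = 29105.85
Supplier B (CIF):
The CIF price already equals the CIF value: 22843.66
Import duty = 22843.66 × 23.5% = 5368.26
Buyer bears (B): 562.53 + 127.86 + 692.17 = 1382.56
Landed cost (B) = invoice 22843.66 + 1382.56 + duty 5368.26 = 29594.48
Difference = |29105.85 − 29594.48| = 488.63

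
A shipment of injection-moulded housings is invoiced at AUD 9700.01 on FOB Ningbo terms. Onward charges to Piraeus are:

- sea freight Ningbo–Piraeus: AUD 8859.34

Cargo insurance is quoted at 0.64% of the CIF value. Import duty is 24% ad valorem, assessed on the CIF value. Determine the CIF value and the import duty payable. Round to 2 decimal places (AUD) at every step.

Let C be the CIF value. C = FOB price + freight + 0.64% × C
C − 0.64% × C = 9700.01 + 8859.34
0.9936 × C = 18559.35
C = 18559.35 / 0.9936 = 18678.89
Insurance premium = 0.64% × 18678.89 = 119.54
Import duty = 18678.89 × 24% = 4482.93

CIF value: AUD 18678.89; import duty: AUD 4482.93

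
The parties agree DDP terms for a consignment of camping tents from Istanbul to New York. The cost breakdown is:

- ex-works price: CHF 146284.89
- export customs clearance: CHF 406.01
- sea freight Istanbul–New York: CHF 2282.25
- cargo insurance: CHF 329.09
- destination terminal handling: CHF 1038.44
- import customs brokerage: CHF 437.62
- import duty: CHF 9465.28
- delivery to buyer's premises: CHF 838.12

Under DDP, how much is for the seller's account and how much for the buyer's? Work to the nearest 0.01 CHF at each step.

Seller: CHF 161081.70; buyer: CHF 0.00

DDP: the seller bears all costs including import duty.
Seller's account: goods 146284.89 + export clearance 406.01 + freight 2282.25 + insurance 329.09 + destination terminal 1038.44 + brokerage 437.62 + duty 9465.28 + delivery 838.12 = 161081.70
Buyer's account: 0.00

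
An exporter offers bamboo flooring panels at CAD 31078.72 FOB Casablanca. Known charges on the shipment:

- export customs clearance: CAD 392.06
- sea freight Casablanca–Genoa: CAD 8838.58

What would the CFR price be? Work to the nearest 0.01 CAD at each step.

Not relevant to the conversion: export clearance — on the seller under both FOB and CFR; already in the FOB price and stays in the CFR price.
From FOB to CFR, the seller additionally bears: freight.
CFR price = 31078.72 + 8838.58 = 39917.30

CFR price: CAD 39917.30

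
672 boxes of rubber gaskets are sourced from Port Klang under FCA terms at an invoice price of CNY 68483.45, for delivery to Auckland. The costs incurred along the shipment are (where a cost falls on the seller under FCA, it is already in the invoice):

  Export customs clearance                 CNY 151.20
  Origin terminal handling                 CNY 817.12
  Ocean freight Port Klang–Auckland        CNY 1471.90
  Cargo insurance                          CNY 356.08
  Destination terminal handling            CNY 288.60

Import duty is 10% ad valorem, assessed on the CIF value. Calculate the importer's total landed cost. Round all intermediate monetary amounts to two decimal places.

Total landed cost: CNY 78530.01

FCA: the seller delivers export-cleared goods to the carrier; the buyer bears costs from that point.
Already in the invoice (seller's account under FCA): export clearance — exclude.
CIF value = FCA price + origin terminal + freight + insurance = 68483.45 + 817.12 + 1471.90 + 356.08 = 71128.55
Import duty = 71128.55 × 10% = 7112.86
Buyer bears: origin terminal 817.12 + freight 1471.90 + insurance 356.08 + destination terminal 288.60 + duty 7112.86 = 10046.56
Landed cost = invoice 68483.45 + 10046.56 = 78530.01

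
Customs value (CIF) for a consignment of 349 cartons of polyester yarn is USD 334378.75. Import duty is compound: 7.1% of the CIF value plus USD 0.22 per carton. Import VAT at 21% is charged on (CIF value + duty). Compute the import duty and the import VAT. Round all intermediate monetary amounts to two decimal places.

Ad valorem component: 334378.75 × 7.1% = 23740.89
Specific component: 349 × 0.22 = 76.78
Import duty = 23740.89 + 76.78 = 23817.67
VAT base = CIF + duty = 334378.75 + 23817.67 = 358196.42
Import VAT = 358196.42 × 21% = 75221.25

Import duty: USD 23817.67; import VAT: USD 75221.25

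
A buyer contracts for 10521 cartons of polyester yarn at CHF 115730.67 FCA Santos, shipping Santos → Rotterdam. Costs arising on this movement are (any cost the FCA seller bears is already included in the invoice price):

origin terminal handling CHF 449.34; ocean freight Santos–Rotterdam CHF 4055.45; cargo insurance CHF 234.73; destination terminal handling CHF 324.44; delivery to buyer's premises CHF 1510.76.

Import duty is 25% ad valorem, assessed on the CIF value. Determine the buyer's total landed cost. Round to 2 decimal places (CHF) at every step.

FCA: the seller delivers export-cleared goods to the carrier; the buyer bears costs from that point.
CIF value = FCA price + origin terminal + freight + insurance = 115730.67 + 449.34 + 4055.45 + 234.73 = 120470.19
Import duty = 120470.19 × 25% = 30117.55
Buyer bears: origin terminal 449.34 + freight 4055.45 + insurance 234.73 + destination terminal 324.44 + delivery 1510.76 + duty 30117.55 = 36692.27
Landed cost = invoice 115730.67 + 36692.27 = 152422.94

Total landed cost: CHF 152422.94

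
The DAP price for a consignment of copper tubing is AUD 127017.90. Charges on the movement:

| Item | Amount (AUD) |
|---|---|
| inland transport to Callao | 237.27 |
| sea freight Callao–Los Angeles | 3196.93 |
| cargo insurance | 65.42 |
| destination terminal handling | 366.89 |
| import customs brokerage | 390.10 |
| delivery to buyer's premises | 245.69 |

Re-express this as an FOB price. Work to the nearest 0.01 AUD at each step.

FOB price: AUD 123142.97

Not relevant to the conversion: inland to port — on the seller under both DAP and FOB; already in the DAP price and stays in the FOB price. brokerage — on the buyer under both terms; not part of either seller's price.
From DAP to FOB, the seller no longer bears: freight, insurance, destination terminal, delivery.
FOB price = 127017.90 − 3196.93 − 65.42 − 366.89 − 245.69 = 123142.97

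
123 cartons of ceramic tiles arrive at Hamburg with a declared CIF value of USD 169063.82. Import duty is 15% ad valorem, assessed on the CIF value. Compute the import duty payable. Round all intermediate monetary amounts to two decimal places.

Import duty = 169063.82 × 15% = 25359.57

Import duty: USD 25359.57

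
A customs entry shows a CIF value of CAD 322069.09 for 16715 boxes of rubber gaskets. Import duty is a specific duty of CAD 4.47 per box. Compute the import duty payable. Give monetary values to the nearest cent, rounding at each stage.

Import duty: CAD 74716.05

Import duty = 16715 × 4.47 = 74716.05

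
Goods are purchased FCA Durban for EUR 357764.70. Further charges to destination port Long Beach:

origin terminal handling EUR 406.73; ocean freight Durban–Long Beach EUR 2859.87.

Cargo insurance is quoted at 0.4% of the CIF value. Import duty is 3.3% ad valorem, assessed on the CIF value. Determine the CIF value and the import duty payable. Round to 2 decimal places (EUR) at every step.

Let C be the CIF value. C = FCA price + pre-shipment costs + freight + 0.4% × C
C − 0.4% × C = 357764.70 + 406.73 + 2859.87
0.996 × C = 361031.30
C = 361031.30 / 0.996 = 362481.22
Insurance premium = 0.4% × 362481.22 = 1449.92
Import duty = 362481.22 × 3.3% = 11961.88

CIF value: EUR 362481.22; import duty: EUR 11961.88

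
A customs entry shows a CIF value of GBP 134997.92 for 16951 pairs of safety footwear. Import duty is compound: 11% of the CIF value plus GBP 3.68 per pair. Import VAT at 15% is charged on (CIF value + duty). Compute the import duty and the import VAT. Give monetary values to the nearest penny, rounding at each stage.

Import duty: GBP 77229.45; import VAT: GBP 31834.11

Ad valorem component: 134997.92 × 11% = 14849.77
Specific component: 16951 × 3.68 = 62379.68
Import duty = 14849.77 + 62379.68 = 77229.45
VAT base = CIF + duty = 134997.92 + 77229.45 = 212227.37
Import VAT = 212227.37 × 15% = 31834.11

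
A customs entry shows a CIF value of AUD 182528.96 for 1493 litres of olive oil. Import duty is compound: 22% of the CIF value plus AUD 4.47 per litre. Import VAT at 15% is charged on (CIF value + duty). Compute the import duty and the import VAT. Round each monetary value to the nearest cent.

Ad valorem component: 182528.96 × 22% = 40156.37
Specific component: 1493 × 4.47 = 6673.71
Import duty = 40156.37 + 6673.71 = 46830.08
VAT base = CIF + duty = 182528.96 + 46830.08 = 229359.04
Import VAT = 229359.04 × 15% = 34403.86

Import duty: AUD 46830.08; import VAT: AUD 34403.86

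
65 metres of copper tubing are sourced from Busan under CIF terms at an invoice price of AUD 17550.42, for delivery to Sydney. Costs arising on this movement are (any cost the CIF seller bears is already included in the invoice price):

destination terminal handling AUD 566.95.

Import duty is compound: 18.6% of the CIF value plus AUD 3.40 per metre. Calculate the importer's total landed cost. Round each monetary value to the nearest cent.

CIF: the seller pays costs through ocean freight and marine insurance to the destination port.
The CIF price already equals the CIF value: 17550.42
Ad valorem component: 17550.42 × 18.6% = 3264.38
Specific component: 65 × 3.40 = 221.00
Import duty = 3264.38 + 221.00 = 3485.38
Buyer bears: destination terminal 566.95 + duty 3485.38 = 4052.33
Landed cost = invoice 17550.42 + 4052.33 = 21602.75

Total landed cost: AUD 21602.75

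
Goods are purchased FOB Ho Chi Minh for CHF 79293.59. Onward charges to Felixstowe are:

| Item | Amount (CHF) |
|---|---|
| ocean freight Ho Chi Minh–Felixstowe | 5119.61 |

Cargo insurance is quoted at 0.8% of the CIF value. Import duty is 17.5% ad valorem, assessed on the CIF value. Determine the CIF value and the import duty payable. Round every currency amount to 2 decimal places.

CIF value: CHF 85093.95; import duty: CHF 14891.44

Let C be the CIF value. C = FOB price + freight + 0.8% × C
C − 0.8% × C = 79293.59 + 5119.61
0.992 × C = 84413.20
C = 84413.20 / 0.992 = 85093.95
Insurance premium = 0.8% × 85093.95 = 680.75
Import duty = 85093.95 × 17.5% = 14891.44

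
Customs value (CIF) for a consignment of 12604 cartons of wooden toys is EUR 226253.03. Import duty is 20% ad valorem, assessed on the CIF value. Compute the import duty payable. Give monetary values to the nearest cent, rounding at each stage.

Import duty = 226253.03 × 20% = 45250.61

Import duty: EUR 45250.61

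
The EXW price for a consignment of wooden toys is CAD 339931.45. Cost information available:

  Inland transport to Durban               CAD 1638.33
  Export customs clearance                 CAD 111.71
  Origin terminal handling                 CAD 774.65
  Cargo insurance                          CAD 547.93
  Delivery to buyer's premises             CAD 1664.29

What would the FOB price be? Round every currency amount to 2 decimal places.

Not relevant to the conversion: insurance, delivery — on the buyer under both terms; not part of either seller's price.
From EXW to FOB, the seller additionally bears: inland to port, export clearance, origin terminal.
FOB price = 339931.45 + 1638.33 + 111.71 + 774.65 = 342456.14

FOB price: CAD 342456.14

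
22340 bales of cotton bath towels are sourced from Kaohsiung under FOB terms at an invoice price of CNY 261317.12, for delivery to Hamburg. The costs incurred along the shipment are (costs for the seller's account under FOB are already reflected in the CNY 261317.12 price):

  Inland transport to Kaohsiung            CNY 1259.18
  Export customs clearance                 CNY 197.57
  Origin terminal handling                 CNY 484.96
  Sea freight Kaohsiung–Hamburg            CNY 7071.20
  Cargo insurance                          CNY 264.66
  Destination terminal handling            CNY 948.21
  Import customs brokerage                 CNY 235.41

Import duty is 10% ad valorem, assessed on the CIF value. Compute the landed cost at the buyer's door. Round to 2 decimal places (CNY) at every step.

Total landed cost: CNY 296701.90

FOB: the seller bears costs until goods are on board at the origin port; the buyer bears freight, insurance and all costs thereafter.
Already in the invoice (seller's account under FOB): inland to port, export clearance, origin terminal — exclude.
CIF value = FOB price + freight + insurance = 261317.12 + 7071.20 + 264.66 = 268652.98
Import duty = 268652.98 × 10% = 26865.30
Buyer bears: freight 7071.20 + insurance 264.66 + destination terminal 948.21 + brokerage 235.41 + duty 26865.30 = 35384.78
Landed cost = invoice 261317.12 + 35384.78 = 296701.90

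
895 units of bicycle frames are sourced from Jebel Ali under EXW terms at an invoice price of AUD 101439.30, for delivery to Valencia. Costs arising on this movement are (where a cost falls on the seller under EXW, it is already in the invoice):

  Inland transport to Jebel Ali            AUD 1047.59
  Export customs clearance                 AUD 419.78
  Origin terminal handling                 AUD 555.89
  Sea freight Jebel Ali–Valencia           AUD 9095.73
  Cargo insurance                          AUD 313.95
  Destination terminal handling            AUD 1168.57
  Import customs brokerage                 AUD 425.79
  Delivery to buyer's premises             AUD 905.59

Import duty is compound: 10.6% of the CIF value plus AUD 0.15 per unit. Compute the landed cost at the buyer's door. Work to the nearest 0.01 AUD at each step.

Total landed cost: AUD 127470.90

EXW: the seller makes goods available at their premises; the buyer bears all onward costs.
CIF value = EXW price + inland to port + export clearance + origin terminal + freight + insurance = 101439.30 + 1047.59 + 419.78 + 555.89 + 9095.73 + 313.95 = 112872.24
Ad valorem component: 112872.24 × 10.6% = 11964.46
Specific component: 895 × 0.15 = 134.25
Import duty = 11964.46 + 134.25 = 12098.71
Buyer bears: inland to port 1047.59 + export clearance 419.78 + origin terminal 555.89 + freight 9095.73 + insurance 313.95 + destination terminal 1168.57 + brokerage 425.79 + delivery 905.59 + duty 12098.71 = 26031.60
Landed cost = invoice 101439.30 + 26031.60 = 127470.90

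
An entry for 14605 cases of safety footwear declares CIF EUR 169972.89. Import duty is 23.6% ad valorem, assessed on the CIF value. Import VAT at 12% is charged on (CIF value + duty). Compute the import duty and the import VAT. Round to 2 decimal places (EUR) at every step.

Import duty: EUR 40113.60; import VAT: EUR 25210.38

Import duty = 169972.89 × 23.6% = 40113.60
VAT base = CIF + duty = 169972.89 + 40113.60 = 210086.49
Import VAT = 210086.49 × 12% = 25210.38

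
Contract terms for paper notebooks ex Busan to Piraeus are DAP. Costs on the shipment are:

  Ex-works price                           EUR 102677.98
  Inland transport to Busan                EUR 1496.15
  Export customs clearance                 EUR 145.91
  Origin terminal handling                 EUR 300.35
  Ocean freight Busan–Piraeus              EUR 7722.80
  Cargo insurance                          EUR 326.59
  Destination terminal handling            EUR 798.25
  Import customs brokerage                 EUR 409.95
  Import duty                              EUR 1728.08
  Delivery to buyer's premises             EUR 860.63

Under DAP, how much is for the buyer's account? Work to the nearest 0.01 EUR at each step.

DAP: the seller bears all costs to the named destination except import duty and clearance.
Seller's account: goods 102677.98 + inland to port 1496.15 + export clearance 145.91 + origin terminal 300.35 + freight 7722.80 + insurance 326.59 + destination terminal 798.25 + delivery 860.63 = 114328.66
Buyer's account: brokerage 409.95 + duty 1728.08 = 2138.03

Buyer's account: EUR 2138.03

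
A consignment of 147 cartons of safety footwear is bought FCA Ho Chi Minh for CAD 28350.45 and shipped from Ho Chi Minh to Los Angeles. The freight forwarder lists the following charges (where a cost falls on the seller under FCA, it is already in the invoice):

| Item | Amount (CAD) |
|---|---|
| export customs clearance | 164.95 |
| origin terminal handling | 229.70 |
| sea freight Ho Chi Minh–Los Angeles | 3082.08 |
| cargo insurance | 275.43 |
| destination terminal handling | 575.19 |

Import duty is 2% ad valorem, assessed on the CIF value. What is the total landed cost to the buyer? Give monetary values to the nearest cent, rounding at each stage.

Total landed cost: CAD 33151.60

FCA: the seller delivers export-cleared goods to the carrier; the buyer bears costs from that point.
Already in the invoice (seller's account under FCA): export clearance — exclude.
CIF value = FCA price + origin terminal + freight + insurance = 28350.45 + 229.70 + 3082.08 + 275.43 = 31937.66
Import duty = 31937.66 × 2% = 638.75
Buyer bears: origin terminal 229.70 + freight 3082.08 + insurance 275.43 + destination terminal 575.19 + duty 638.75 = 4801.15
Landed cost = invoice 28350.45 + 4801.15 = 33151.60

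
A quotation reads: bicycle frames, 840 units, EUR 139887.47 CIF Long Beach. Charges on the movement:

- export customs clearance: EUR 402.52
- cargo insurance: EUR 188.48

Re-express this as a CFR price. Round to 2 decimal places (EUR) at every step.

Not relevant to the conversion: export clearance — on the seller under both CIF and CFR; already in the CIF price and stays in the CFR price.
From CIF to CFR, the seller no longer bears: insurance.
CFR price = 139887.47 − 188.48 = 139698.99

CFR price: EUR 139698.99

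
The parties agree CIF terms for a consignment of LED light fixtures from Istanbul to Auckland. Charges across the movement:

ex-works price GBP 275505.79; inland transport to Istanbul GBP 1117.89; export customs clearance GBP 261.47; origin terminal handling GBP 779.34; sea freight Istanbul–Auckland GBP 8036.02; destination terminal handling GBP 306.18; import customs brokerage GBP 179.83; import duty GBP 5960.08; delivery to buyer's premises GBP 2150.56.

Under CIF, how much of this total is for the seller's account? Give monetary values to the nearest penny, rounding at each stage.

CIF: the seller pays costs through ocean freight and marine insurance to the destination port.
Seller's account: goods 275505.79 + inland to port 1117.89 + export clearance 261.47 + origin terminal 779.34 + freight 8036.02 = 285700.51
Buyer's account: destination terminal 306.18 + brokerage 179.83 + duty 5960.08 + delivery 2150.56 = 8596.65

Seller's account: GBP 285700.51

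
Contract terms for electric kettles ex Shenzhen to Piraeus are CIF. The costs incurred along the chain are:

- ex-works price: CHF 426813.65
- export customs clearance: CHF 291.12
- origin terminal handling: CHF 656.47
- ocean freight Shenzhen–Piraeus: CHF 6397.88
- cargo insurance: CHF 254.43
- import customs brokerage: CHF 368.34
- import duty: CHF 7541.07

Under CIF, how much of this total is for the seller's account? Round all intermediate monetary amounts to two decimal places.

Seller's account: CHF 434413.55

CIF: the seller pays costs through ocean freight and marine insurance to the destination port.
Seller's account: goods 426813.65 + export clearance 291.12 + origin terminal 656.47 + freight 6397.88 + insurance 254.43 = 434413.55
Buyer's account: brokerage 368.34 + duty 7541.07 = 7909.41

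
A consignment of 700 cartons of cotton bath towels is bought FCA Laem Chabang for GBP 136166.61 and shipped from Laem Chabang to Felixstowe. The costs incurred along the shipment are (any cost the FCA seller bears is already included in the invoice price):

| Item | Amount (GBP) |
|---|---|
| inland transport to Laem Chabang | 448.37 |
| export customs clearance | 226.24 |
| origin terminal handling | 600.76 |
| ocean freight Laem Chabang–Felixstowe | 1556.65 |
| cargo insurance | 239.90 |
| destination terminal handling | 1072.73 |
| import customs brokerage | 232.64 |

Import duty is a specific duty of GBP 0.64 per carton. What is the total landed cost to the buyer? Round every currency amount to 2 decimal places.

FCA: the seller delivers export-cleared goods to the carrier; the buyer bears costs from that point.
Already in the invoice (seller's account under FCA): inland to port, export clearance — exclude.
CIF value = FCA price + origin terminal + freight + insurance = 136166.61 + 600.76 + 1556.65 + 239.90 = 138563.92
Import duty = 700 × 0.64 = 448.00
Buyer bears: origin terminal 600.76 + freight 1556.65 + insurance 239.90 + destination terminal 1072.73 + brokerage 232.64 + duty 448.00 = 4150.68
Landed cost = invoice 136166.61 + 4150.68 = 140317.29

Total landed cost: GBP 140317.29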